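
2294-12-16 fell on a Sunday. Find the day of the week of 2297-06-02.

December 16, 2294 → December 16, 2295: 365 days.
December 16, 2295 → December 16, 2296: 366 days (2296 is a leap year).
December 2296: 31 − 16 = 15 days remain.
Then January (31), February 2297 (28), March (31), April (30), May (31): 31 + 28 + 31 + 30 + 31 = 151 days.
June 1–2, 2297: 2 days.
Residual: 168 days.
Total: 899 days.
899 mod 7 = 3, so 3 days after Sunday is Wednesday.

Wednesday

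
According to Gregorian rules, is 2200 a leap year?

No

2200 is not a leap year (divisible by 100 but not 400).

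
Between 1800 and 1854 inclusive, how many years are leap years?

Years divisible by 4: 1800, 1804, …, 1852 — 14 in all.
Of these, 1800 is divisible by 100 but not 400, so not leap.
Leap years: 14 − 1 = 13.

13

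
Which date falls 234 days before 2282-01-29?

2281-06-09

Count 234 days before January 29, 2282:
June 2281: 30 − 9 = 21 days remain.
Then July (31), August (31), September (30), October (31), November (30), December (31): 31 + 31 + 30 + 31 + 30 + 31 = 184 days.
January 1–29, 2282: 29 days.
Total: 21 + 184 + 29 = 234 days.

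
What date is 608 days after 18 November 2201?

19 July 2203

Count 608 days after November 18, 2201:
November 2201: 30 − 18 = 12 days remain.
Then 19 full months totalling 577 days.
July 1–19, 2203: 19 days.
Total: 12 + 577 + 19 = 608 days.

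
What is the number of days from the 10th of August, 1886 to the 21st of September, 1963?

Day-of-year of August 10, 1886: 222.
Day-of-year of September 21, 1963: 264.
1886 has 365 days, so 365 − 222 = 143 days remain in 1886.
Full years 1887–1962: 58 common + 18 leap = 58×365 + 18×366 = 27758 days.
Total: 143 + 27758 + 264 = 28165 days.

28165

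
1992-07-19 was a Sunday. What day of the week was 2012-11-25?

From July 19, 1992 to July 19, 2012: 20 years, of which 5 contain a Feb 29 — 15×365 + 5×366 = 7305 days.
(2000 is a leap year (divisible by 400).)
July 2012: 31 − 19 = 12 days remain.
Then August (31), September (30), October (31): 31 + 30 + 31 = 92 days.
November 1–25, 2012: 25 days.
Residual: 129 days.
Total: 7434 days.
7434 is a multiple of 7, so 2012-11-25 falls on the same weekday: Sunday.

Sunday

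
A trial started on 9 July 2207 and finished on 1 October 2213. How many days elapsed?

Day-of-year of July 9, 2207: 190.
Day-of-year of October 1, 2213: 274.
2207 has 365 days, so 365 − 190 = 175 days remain in 2207.
Full years: 2208: 366; 2209: 365; 2210: 365; 2211: 365; 2212: 366. Sum = 1827.
Total: 175 + 1827 + 274 = 2276 days.

2276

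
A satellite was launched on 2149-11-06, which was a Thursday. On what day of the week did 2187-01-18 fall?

Thursday

From November 6, 2149 to November 6, 2186: 37 years, of which 9 contain a Feb 29 — 28×365 + 9×366 = 13514 days.
November 2186: 30 − 6 = 24 days remain.
Then December (31): 31 days.
January 1–18, 2187: 18 days.
Residual: 73 days.
Total: 13587 days.
13587 is a multiple of 7, so 2187-01-18 falls on the same weekday: Thursday.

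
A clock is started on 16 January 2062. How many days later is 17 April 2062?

91

January 2062: 31 − 16 = 15 days remain.
Then February 2062 (28), March (31): 28 + 31 = 59 days.
April 1–17, 2062: 17 days.
Total: 15 + 59 + 17 = 91 days.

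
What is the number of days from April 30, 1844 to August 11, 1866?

8138

Day-of-year of April 30, 1844: 121.
Day-of-year of August 11, 1866: 223.
1844 has 366 days, so 366 − 121 = 245 days remain in 1844.
Full years 1845–1865: 16 common + 5 leap = 16×365 + 5×366 = 7670 days.
Total: 245 + 7670 + 223 = 8138 days.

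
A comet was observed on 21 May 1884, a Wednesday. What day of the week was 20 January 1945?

Day-of-year of May 21, 1884: 142.
Day-of-year of January 20, 1945: 20.
1884 has 366 days, so 366 − 142 = 224 days remain in 1884.
Full years 1885–1944: 46 common + 14 leap = 46×365 + 14×366 = 21914 days.
Total: 224 + 21914 + 20 = 22158 days.
22158 mod 7 = 3, so 3 days after Wednesday is Saturday.

Saturday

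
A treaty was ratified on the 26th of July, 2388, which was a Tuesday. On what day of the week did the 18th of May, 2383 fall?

Wednesday

Count forward from the earlier date (May 18, 2383) to the later (July 26, 2388):
Day-of-year of May 18, 2383: 138.
Day-of-year of July 26, 2388: 208.
2383 has 365 days, so 365 − 138 = 227 days remain in 2383.
Full years: 2384: 366; 2385: 365; 2386: 365; 2387: 365. Sum = 1461.
Total: 227 + 1461 + 208 = 1896 days.
1896 mod 7 = 6, so 6 days before Tuesday is Wednesday.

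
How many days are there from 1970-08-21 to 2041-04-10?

25800

Day-of-year of August 21, 1970: 233.
Day-of-year of April 10, 2041: 100.
1970 has 365 days, so 365 − 233 = 132 days remain in 1970.
Full years 1971–2040: 52 common + 18 leap = 52×365 + 18×366 = 25568 days.
Total: 132 + 25568 + 100 = 25800 days.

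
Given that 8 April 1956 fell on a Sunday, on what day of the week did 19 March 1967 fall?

From April 8, 1956 to April 8, 1966: 10 years, of which 2 contain a Feb 29 — 8×365 + 2×366 = 3652 days.
April 1966: 30 − 8 = 22 days remain.
Then 10 full months totalling 304 days.
March 1–19, 1967: 19 days.
Residual: 345 days.
Total: 3997 days.
3997 is a multiple of 7, so 19 March 1967 falls on the same weekday: Sunday.

Sunday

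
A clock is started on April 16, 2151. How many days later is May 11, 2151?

April 2151: 30 − 16 = 14 days remain.
May 1–11, 2151: 11 days.
Total: 14 + 11 = 25 days.

25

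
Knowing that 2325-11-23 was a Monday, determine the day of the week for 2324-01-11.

Count forward from the earlier date (January 11, 2324) to the later (November 23, 2325):
Day-of-year of January 11, 2324: 11.
Day-of-year of November 23, 2325: 327.
2324 has 366 days, so 366 − 11 = 355 days remain in 2324.
Total: 355 + 327 = 682 days.
682 mod 7 = 3, so 3 days before Monday is Friday.

Friday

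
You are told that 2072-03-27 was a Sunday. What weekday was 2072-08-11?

March 2072: 31 − 27 = 4 days remain.
Then April (30), May (31), June (30), July (31): 30 + 31 + 30 + 31 = 122 days.
August 1–11, 2072: 11 days.
Total: 4 + 122 + 11 = 137 days.
137 mod 7 = 4, so 4 days after Sunday is Thursday.

Thursday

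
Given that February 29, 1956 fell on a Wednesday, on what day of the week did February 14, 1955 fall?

Count forward from the earlier date (February 14, 1955) to the later (February 29, 1956):
February 14, 1955 → February 14, 1956: 365 days.
Within February 1956: 29 − 14 = 15 days.
Total: 380 days.
380 mod 7 = 2, so 2 days before Wednesday is Monday.

Monday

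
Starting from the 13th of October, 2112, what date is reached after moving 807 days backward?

the 29th of July, 2110

Count 807 days before October 13, 2112:
Day-of-year of July 29, 2110: 210.
Day-of-year of October 13, 2112: 287.
2110 has 365 days, so 365 − 210 = 155 days remain in 2110.
Full years: 2111: 365. Sum = 365.
Total: 155 + 365 + 287 = 807 days.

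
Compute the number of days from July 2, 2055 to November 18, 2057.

July 2055: 31 − 2 = 29 days remain.
Then 27 full months totalling 823 days.
November 1–18, 2057: 18 days.
Total: 29 + 823 + 18 = 870 days.

870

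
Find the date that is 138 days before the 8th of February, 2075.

the 23rd of September, 2074

Count 138 days before February 8, 2075:
September 2074: 30 − 23 = 7 days remain.
Then October (31), November (30), December (31), January (31): 31 + 30 + 31 + 31 = 123 days.
February 1–8, 2075: 8 days (2075 is not a leap year).
Residual: 138 days.
Total: 138 days.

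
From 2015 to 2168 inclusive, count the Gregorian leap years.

38

Years divisible by 4: 2016, 2020, …, 2168 — 39 in all.
Of these, 2100 is divisible by 100 but not 400, so not leap.
Leap years: 39 − 1 = 38.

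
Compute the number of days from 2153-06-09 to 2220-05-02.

24433

Day-of-year of June 9, 2153: 160.
Day-of-year of May 2, 2220: 123.
2153 has 365 days, so 365 − 160 = 205 days remain in 2153.
Full years 2154–2219: 51 common + 15 leap = 51×365 + 15×366 = 24105 days.
Total: 205 + 24105 + 123 = 24433 days.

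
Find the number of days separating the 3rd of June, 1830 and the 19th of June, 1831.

381

Day-of-year of June 3, 1830: 154.
Day-of-year of June 19, 1831: 170.
1830 has 365 days, so 365 − 154 = 211 days remain in 1830.
Total: 211 + 170 = 381 days.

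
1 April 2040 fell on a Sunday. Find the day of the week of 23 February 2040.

Count forward from the earlier date (February 23, 2040) to the later (April 1, 2040):
February 2040: 29 − 23 = 6 days remain (2040 is a leap year, so February has 29 days).
Then March (31): 31 days.
April 1, 2040: 1 day.
Total: 6 + 31 + 1 = 38 days.
38 mod 7 = 3, so 3 days before Sunday is Thursday.

Thursday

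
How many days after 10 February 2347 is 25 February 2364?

Day-of-year of February 10, 2347: 41.
Day-of-year of February 25, 2364: 56.
2347 has 365 days, so 365 − 41 = 324 days remain in 2347.
Full years 2348–2363: 12 common + 4 leap = 12×365 + 4×366 = 5844 days.
Total: 324 + 5844 + 56 = 6224 days.

6224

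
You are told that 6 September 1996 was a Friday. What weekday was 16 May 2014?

Friday

From September 6, 1996 to September 6, 2013: 17 years, of which 4 contain a Feb 29 — 13×365 + 4×366 = 6209 days.
(2000 is a leap year (divisible by 400).)
September 2013: 30 − 6 = 24 days remain.
Then October (31), November (30), December (31), January (31), February 2014 (28), March (31), April (30): 31 + 30 + 31 + 31 + 28 + 31 + 30 = 212 days.
May 1–16, 2014: 16 days.
Residual: 252 days.
Total: 6461 days.
6461 is a multiple of 7, so 16 May 2014 falls on the same weekday: Friday.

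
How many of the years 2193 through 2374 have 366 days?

Years divisible by 4: 2196, 2200, …, 2372 — 45 in all.
Of these, 2200, 2300 are divisible by 100 but not 400, so not leap.
Leap years: 45 − 2 = 43.

43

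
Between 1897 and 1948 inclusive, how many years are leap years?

12

Years divisible by 4: 1900, 1904, …, 1948 — 13 in all.
Of these, 1900 is divisible by 100 but not 400, so not leap.
Leap years: 13 − 1 = 12.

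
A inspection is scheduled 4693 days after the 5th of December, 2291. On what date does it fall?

the 11th of October, 2304

Count 4693 days after December 5, 2291:
Day-of-year of December 5, 2291: 339.
Day-of-year of October 11, 2304: 285.
2291 has 365 days, so 365 − 339 = 26 days remain in 2291.
Full years 2292–2303: 10 common + 2 leap = 10×365 + 2×366 = 4382 days.
Total: 26 + 4382 + 285 = 4693 days.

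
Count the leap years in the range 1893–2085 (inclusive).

47

Years divisible by 4: 1896, 1900, …, 2084 — 48 in all.
Of these, 1900 is divisible by 100 but not 400, so not leap.
2000 is divisible by 400, so still leap.
Leap years: 48 − 1 = 47.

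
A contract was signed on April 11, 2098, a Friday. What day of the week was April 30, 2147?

Day-of-year of April 11, 2098: 101.
Day-of-year of April 30, 2147: 120.
2098 has 365 days, so 365 − 101 = 264 days remain in 2098.
Full years 2099–2146: 37 common + 11 leap = 37×365 + 11×366 = 17531 days.
Total: 264 + 17531 + 120 = 17915 days.
17915 mod 7 = 2, so 2 days after Friday is Sunday.

Sunday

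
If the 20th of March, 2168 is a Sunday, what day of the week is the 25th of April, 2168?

March 2168: 31 − 20 = 11 days remain.
April 1–25, 2168: 25 days.
Total: 11 + 25 = 36 days.
36 mod 7 = 1, so 1 day after Sunday is Monday.

Monday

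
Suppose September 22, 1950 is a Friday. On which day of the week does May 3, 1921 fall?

Tuesday

Count forward from the earlier date (May 3, 1921) to the later (September 22, 1950):
Day-of-year of May 3, 1921: 123.
Day-of-year of September 22, 1950: 265.
1921 has 365 days, so 365 − 123 = 242 days remain in 1921.
Full years 1922–1949: 21 common + 7 leap = 21×365 + 7×366 = 10227 days.
Total: 242 + 10227 + 265 = 10734 days.
10734 mod 7 = 3, so 3 days before Friday is Tuesday.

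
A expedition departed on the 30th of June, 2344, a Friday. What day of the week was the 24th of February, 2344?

Thursday

Count forward from the earlier date (February 24, 2344) to the later (June 30, 2344):
February 2344: 29 − 24 = 5 days remain (2344 is a leap year, so February has 29 days).
Then March (31), April (30), May (31): 31 + 30 + 31 = 92 days.
June 1–30, 2344: 30 days.
Total: 5 + 92 + 30 = 127 days.
127 mod 7 = 1, so 1 day before Friday is Thursday.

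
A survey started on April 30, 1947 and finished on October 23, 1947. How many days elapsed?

176

April 1947: 30 − 30 = 0 days remain.
Then May (31), June (30), July (31), August (31), September (30): 31 + 30 + 31 + 31 + 30 = 153 days.
October 1–23, 1947: 23 days.
Total: 0 + 153 + 23 = 176 days.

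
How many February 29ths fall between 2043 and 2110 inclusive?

16

Years divisible by 4: 2044, 2048, …, 2108 — 17 in all.
Of these, 2100 is divisible by 100 but not 400, so not leap.
Leap years: 17 − 1 = 16.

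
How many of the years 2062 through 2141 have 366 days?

19

Years divisible by 4: 2064, 2068, …, 2140 — 20 in all.
Of these, 2100 is divisible by 100 but not 400, so not leap.
Leap years: 20 − 1 = 19.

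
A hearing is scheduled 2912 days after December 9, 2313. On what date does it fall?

November 29, 2321

Count 2912 days after December 9, 2313:
Day-of-year of December 9, 2313: 343.
Day-of-year of November 29, 2321: 333.
2313 has 365 days, so 365 − 343 = 22 days remain in 2313.
Full years 2314–2320: 5 common + 2 leap = 5×365 + 2×366 = 2557 days.
Total: 22 + 2557 + 333 = 2912 days.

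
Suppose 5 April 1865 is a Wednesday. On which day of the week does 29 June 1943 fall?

Day-of-year of April 5, 1865: 95.
Day-of-year of June 29, 1943: 180.
1865 has 365 days, so 365 − 95 = 270 days remain in 1865.
Full years 1866–1942: 59 common + 18 leap = 59×365 + 18×366 = 28123 days.
Total: 270 + 28123 + 180 = 28573 days.
28573 mod 7 = 6, so 6 days after Wednesday is Tuesday.

Tuesday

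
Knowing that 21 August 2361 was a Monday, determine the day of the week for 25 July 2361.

Count forward from the earlier date (July 25, 2361) to the later (August 21, 2361):
July 2361: 31 − 25 = 6 days remain.
August 1–21, 2361: 21 days.
Total: 6 + 21 = 27 days.
27 mod 7 = 6, so 6 days before Monday is Tuesday.

Tuesday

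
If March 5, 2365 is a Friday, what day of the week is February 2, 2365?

Tuesday

Count forward from the earlier date (February 2, 2365) to the later (March 5, 2365):
February 2365: 28 − 2 = 26 days remain (2365 is not a leap year, so February has 28 days).
March 1–5, 2365: 5 days.
Total: 26 + 5 = 31 days.
31 mod 7 = 3, so 3 days before Friday is Tuesday.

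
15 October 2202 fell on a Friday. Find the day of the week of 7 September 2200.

Sunday

Count forward from the earlier date (September 7, 2200) to the later (October 15, 2202):
September 7, 2200 → September 7, 2201: 365 days.
September 7, 2201 → September 7, 2202: 365 days.
September 2202: 30 − 7 = 23 days remain.
October 1–15, 2202: 15 days.
Residual: 38 days.
Total: 768 days.
768 mod 7 = 5, so 5 days before Friday is Sunday.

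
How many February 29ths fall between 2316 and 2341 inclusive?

7

Years divisible by 4 in [2316, 2341]: 2316, 2320, 2324, 2328, 2332, 2336, 2340.
No century exceptions apply. Count: 7.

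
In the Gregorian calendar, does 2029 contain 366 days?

No

2029 is not a leap year.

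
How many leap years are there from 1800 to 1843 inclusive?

Years divisible by 4 in [1800, 1843]: 1800, 1804, 1808, 1812, 1816, 1820, 1824, 1828, 1832, 1836, 1840.
Of these, 1800 is divisible by 100 but not 400, so not leap.
Leap years: 11 − 1 = 10.

10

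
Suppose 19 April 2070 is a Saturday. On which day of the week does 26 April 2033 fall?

Count forward from the earlier date (April 26, 2033) to the later (April 19, 2070):
Day-of-year of April 26, 2033: 116.
Day-of-year of April 19, 2070: 109.
2033 has 365 days, so 365 − 116 = 249 days remain in 2033.
Full years 2034–2069: 27 common + 9 leap = 27×365 + 9×366 = 13149 days.
Total: 249 + 13149 + 109 = 13507 days.
13507 mod 7 = 4, so 4 days before Saturday is Tuesday.

Tuesday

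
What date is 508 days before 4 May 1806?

12 December 1804

Count 508 days before May 4, 1806:
Day-of-year of December 12, 1804: 347.
Day-of-year of May 4, 1806: 124.
1804 has 366 days, so 366 − 347 = 19 days remain in 1804.
Full years: 1805: 365. Sum = 365.
Total: 19 + 365 + 124 = 508 days.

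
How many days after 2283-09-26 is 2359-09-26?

27758

Day-of-year of September 26, 2283: 269.
Day-of-year of September 26, 2359: 269.
2283 has 365 days, so 365 − 269 = 96 days remain in 2283.
Full years 2284–2358: 57 common + 18 leap = 57×365 + 18×366 = 27393 days.
Total: 96 + 27393 + 269 = 27758 days.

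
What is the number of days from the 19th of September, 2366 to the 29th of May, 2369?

Day-of-year of September 19, 2366: 262.
Day-of-year of May 29, 2369: 149.
2366 has 365 days, so 365 − 262 = 103 days remain in 2366.
Full years: 2367: 365; 2368: 366. Sum = 731.
Total: 103 + 731 + 149 = 983 days.

983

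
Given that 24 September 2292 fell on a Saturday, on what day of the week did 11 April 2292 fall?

Count forward from the earlier date (April 11, 2292) to the later (September 24, 2292):
April 2292: 30 − 11 = 19 days remain.
Then May (31), June (30), July (31), August (31): 31 + 30 + 31 + 31 = 123 days.
September 1–24, 2292: 24 days.
Total: 19 + 123 + 24 = 166 days.
166 mod 7 = 5, so 5 days before Saturday is Monday.

Monday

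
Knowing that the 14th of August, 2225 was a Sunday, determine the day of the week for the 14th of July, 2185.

Thursday

Count forward from the earlier date (July 14, 2185) to the later (August 14, 2225):
From July 14, 2185 to July 14, 2225: 40 years, of which 9 contain a Feb 29 — 31×365 + 9×366 = 14609 days.
(2200 is not a leap year (divisible by 100 but not 400).)
July 2225: 31 − 14 = 17 days remain.
August 1–14, 2225: 14 days.
Residual: 31 days.
Total: 14640 days.
14640 mod 7 = 3, so 3 days before Sunday is Thursday.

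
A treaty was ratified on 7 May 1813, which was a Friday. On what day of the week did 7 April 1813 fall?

Count forward from the earlier date (April 7, 1813) to the later (May 7, 1813):
April 1813: 30 − 7 = 23 days remain.
May 1–7, 1813: 7 days.
Total: 23 + 7 = 30 days.
30 mod 7 = 2, so 2 days before Friday is Wednesday.

Wednesday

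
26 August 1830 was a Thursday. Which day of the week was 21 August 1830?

Count forward from the earlier date (August 21, 1830) to the later (August 26, 1830):
Within August 1830: 26 − 21 = 5 days.
5 mod 7 = 5, so 5 days before Thursday is Saturday.

Saturday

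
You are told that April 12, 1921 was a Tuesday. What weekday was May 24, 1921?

Tuesday

April 1921: 30 − 12 = 18 days remain.
May 1–24, 1921: 24 days.
Total: 18 + 24 = 42 days.
42 is a multiple of 7, so May 24, 1921 falls on the same weekday: Tuesday.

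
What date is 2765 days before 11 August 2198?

15 January 2191

Count 2765 days before August 11, 2198:
From January 15, 2191 to January 15, 2198: 7 years, of which 2 contain a Feb 29 — 5×365 + 2×366 = 2557 days.
January 2198: 31 − 15 = 16 days remain.
Then February 2198 (28), March (31), April (30), May (31), June (30), July (31): 28 + 31 + 30 + 31 + 30 + 31 = 181 days.
August 1–11, 2198: 11 days.
Residual: 208 days.
Total: 2765 days.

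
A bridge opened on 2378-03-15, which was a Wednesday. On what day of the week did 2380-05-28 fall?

Wednesday

March 2378: 31 − 15 = 16 days remain.
Then 25 full months totalling 761 days.
May 1–28, 2380: 28 days.
Total: 16 + 761 + 28 = 805 days.
805 is a multiple of 7, so 2380-05-28 falls on the same weekday: Wednesday.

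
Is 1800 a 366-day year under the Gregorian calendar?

No

1800 is not a leap year (divisible by 100 but not 400).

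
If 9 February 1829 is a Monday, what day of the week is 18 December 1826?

Count forward from the earlier date (December 18, 1826) to the later (February 9, 1829):
December 18, 1826 → December 18, 1827: 365 days.
December 18, 1827 → December 18, 1828: 366 days (1828 is a leap year).
December 1828: 31 − 18 = 13 days remain.
Then January (31): 31 days.
February 1–9, 1829: 9 days (1829 is not a leap year).
Residual: 53 days.
Total: 784 days.
784 is a multiple of 7, so 18 December 1826 falls on the same weekday: Monday.

Monday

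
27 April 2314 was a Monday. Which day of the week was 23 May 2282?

Tuesday

Count forward from the earlier date (May 23, 2282) to the later (April 27, 2314):
Day-of-year of May 23, 2282: 143.
Day-of-year of April 27, 2314: 117.
2282 has 365 days, so 365 − 143 = 222 days remain in 2282.
Full years 2283–2313: 24 common + 7 leap = 24×365 + 7×366 = 11322 days.
Total: 222 + 11322 + 117 = 11661 days.
11661 mod 7 = 6, so 6 days before Monday is Tuesday.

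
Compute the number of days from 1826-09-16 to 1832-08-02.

2147

September 16, 1826 → September 16, 1827: 365 days.
September 16, 1827 → September 16, 1828: 366 days (1828 is a leap year).
September 16, 1828 → September 16, 1829: 365 days.
September 16, 1829 → September 16, 1830: 365 days.
September 16, 1830 → September 16, 1831: 365 days.
September 1831: 30 − 16 = 14 days remain.
Then 10 full months totalling 305 days.
August 1–2, 1832: 2 days.
Residual: 321 days.
Total: 2147 days.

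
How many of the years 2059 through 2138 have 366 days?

19

Years divisible by 4: 2060, 2064, …, 2136 — 20 in all.
Of these, 2100 is divisible by 100 but not 400, so not leap.
Leap years: 20 − 1 = 19.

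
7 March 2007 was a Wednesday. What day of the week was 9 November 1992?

Count forward from the earlier date (November 9, 1992) to the later (March 7, 2007):
From November 9, 1992 to November 9, 2006: 14 years, of which 3 contain a Feb 29 — 11×365 + 3×366 = 5113 days.
(2000 is a leap year (divisible by 400).)
November 2006: 30 − 9 = 21 days remain.
Then December (31), January (31), February 2007 (28): 31 + 31 + 28 = 90 days.
March 1–7, 2007: 7 days.
Residual: 118 days.
Total: 5231 days.
5231 mod 7 = 2, so 2 days before Wednesday is Monday.

Monday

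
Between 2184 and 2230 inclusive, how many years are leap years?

11

Years divisible by 4 in [2184, 2230]: 2184, 2188, 2192, 2196, 2200, 2204, 2208, 2212, 2216, 2220, 2224, 2228.
Of these, 2200 is divisible by 100 but not 400, so not leap.
Leap years: 12 − 1 = 11.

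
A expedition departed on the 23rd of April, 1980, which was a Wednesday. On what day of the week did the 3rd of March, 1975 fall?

Monday

Count forward from the earlier date (March 3, 1975) to the later (April 23, 1980):
March 3, 1975 → March 3, 1976: 366 days (1976 is a leap year).
March 3, 1976 → March 3, 1977: 365 days.
March 3, 1977 → March 3, 1978: 365 days.
March 3, 1978 → March 3, 1979: 365 days.
March 3, 1979 → March 3, 1980: 366 days (1980 is a leap year).
March 1980: 31 − 3 = 28 days remain.
April 1–23, 1980: 23 days.
Residual: 51 days.
Total: 1878 days.
1878 mod 7 = 2, so 2 days before Wednesday is Monday.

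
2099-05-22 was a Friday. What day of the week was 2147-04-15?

Day-of-year of May 22, 2099: 142.
Day-of-year of April 15, 2147: 105.
2099 has 365 days, so 365 − 142 = 223 days remain in 2099.
Full years 2100–2146: 36 common + 11 leap = 36×365 + 11×366 = 17166 days.
Total: 223 + 17166 + 105 = 17494 days.
17494 mod 7 = 1, so 1 day after Friday is Saturday.

Saturday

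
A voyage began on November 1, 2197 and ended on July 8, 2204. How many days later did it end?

Day-of-year of November 1, 2197: 305.
Day-of-year of July 8, 2204: 190.
2197 has 365 days, so 365 − 305 = 60 days remain in 2197.
Full years: 2198: 365; 2199: 365; 2200: 365; 2201: 365; 2202: 365; 2203: 365. Sum = 2190.
Total: 60 + 2190 + 190 = 2440 days.

2440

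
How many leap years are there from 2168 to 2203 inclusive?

8

Years divisible by 4 in [2168, 2203]: 2168, 2172, 2176, 2180, 2184, 2188, 2192, 2196, 2200.
Of these, 2200 is divisible by 100 but not 400, so not leap.
Leap years: 9 − 1 = 8.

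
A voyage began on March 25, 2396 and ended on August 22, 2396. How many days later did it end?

March 2396: 31 − 25 = 6 days remain.
Then April (30), May (31), June (30), July (31): 30 + 31 + 30 + 31 = 122 days.
August 1–22, 2396: 22 days.
Total: 6 + 122 + 22 = 150 days.

150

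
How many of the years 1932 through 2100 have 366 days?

Years divisible by 4: 1932, 1936, …, 2100 — 43 in all.
Of these, 2100 is divisible by 100 but not 400, so not leap.
2000 is divisible by 400, so still leap.
Leap years: 43 − 1 = 42.

42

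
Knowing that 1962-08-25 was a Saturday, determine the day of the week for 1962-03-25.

Count forward from the earlier date (March 25, 1962) to the later (August 25, 1962):
March 1962: 31 − 25 = 6 days remain.
Then April (30), May (31), June (30), July (31): 30 + 31 + 30 + 31 = 122 days.
August 1–25, 1962: 25 days.
Total: 6 + 122 + 25 = 153 days.
153 mod 7 = 6, so 6 days before Saturday is Sunday.

Sunday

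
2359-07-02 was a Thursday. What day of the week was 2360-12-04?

Sunday

July 2359: 31 − 2 = 29 days remain.
Then 16 full months totalling 488 days.
December 1–4, 2360: 4 days.
Total: 29 + 488 + 4 = 521 days.
521 mod 7 = 3, so 3 days after Thursday is Sunday.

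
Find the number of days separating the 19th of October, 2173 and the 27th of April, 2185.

From October 19, 2173 to October 19, 2184: 11 years, of which 3 contain a Feb 29 — 8×365 + 3×366 = 4018 days.
October 2184: 31 − 19 = 12 days remain.
Then November (30), December (31), January (31), February 2185 (28), March (31): 30 + 31 + 31 + 28 + 31 = 151 days.
April 1–27, 2185: 27 days.
Residual: 190 days.
Total: 4208 days.

4208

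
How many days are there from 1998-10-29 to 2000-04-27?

October 29, 1998 → October 29, 1999: 365 days.
October 1999: 31 − 29 = 2 days remain.
Then November (30), December (31), January (31), February 2000 (29), March (31): 30 + 31 + 31 + 29 + 31 = 152 days.
April 1–27, 2000: 27 days.
Residual: 181 days.
Total: 546 days.

546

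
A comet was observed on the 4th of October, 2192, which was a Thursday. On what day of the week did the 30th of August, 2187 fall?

Count forward from the earlier date (August 30, 2187) to the later (October 4, 2192):
Day-of-year of August 30, 2187: 242.
Day-of-year of October 4, 2192: 278.
2187 has 365 days, so 365 − 242 = 123 days remain in 2187.
Full years: 2188: 366; 2189: 365; 2190: 365; 2191: 365. Sum = 1461.
Total: 123 + 1461 + 278 = 1862 days.
1862 is a multiple of 7, so the 30th of August, 2187 falls on the same weekday: Thursday.

Thursday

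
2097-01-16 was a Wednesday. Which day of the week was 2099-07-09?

Thursday

Day-of-year of January 16, 2097: 16.
Day-of-year of July 9, 2099: 190.
2097 has 365 days, so 365 − 16 = 349 days remain in 2097.
Full years: 2098: 365. Sum = 365.
Total: 349 + 365 + 190 = 904 days.
904 mod 7 = 1, so 1 day after Wednesday is Thursday.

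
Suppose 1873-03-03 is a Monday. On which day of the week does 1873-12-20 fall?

March 1873: 31 − 3 = 28 days remain.
Then April (30), May (31), June (30), July (31), August (31), September (30), October (31), November (30): 30 + 31 + 30 + 31 + 31 + 30 + 31 + 30 = 244 days.
December 1–20, 1873: 20 days.
Total: 28 + 244 + 20 = 292 days.
292 mod 7 = 5, so 5 days after Monday is Saturday.

Saturday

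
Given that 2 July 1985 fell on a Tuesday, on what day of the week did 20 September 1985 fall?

Friday

July 1985: 31 − 2 = 29 days remain.
Then August (31): 31 days.
September 1–20, 1985: 20 days.
Total: 29 + 31 + 20 = 80 days.
80 mod 7 = 3, so 3 days after Tuesday is Friday.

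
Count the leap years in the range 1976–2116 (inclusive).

Years divisible by 4: 1976, 1980, …, 2116 — 36 in all.
Of these, 2100 is divisible by 100 but not 400, so not leap.
2000 is divisible by 400, so still leap.
Leap years: 36 − 1 = 35.

35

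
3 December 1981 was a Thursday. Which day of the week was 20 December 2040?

Thursday

Day-of-year of December 3, 1981: 337.
Day-of-year of December 20, 2040: 355.
1981 has 365 days, so 365 − 337 = 28 days remain in 1981.
Full years 1982–2039: 44 common + 14 leap = 44×365 + 14×366 = 21184 days.
Total: 28 + 21184 + 355 = 21567 days.
21567 is a multiple of 7, so 20 December 2040 falls on the same weekday: Thursday.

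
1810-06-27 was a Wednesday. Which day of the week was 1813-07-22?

Thursday

June 27, 1810 → June 27, 1811: 365 days.
June 27, 1811 → June 27, 1812: 366 days (1812 is a leap year).
June 27, 1812 → June 27, 1813: 365 days.
June 1813: 30 − 27 = 3 days remain.
July 1–22, 1813: 22 days.
Residual: 25 days.
Total: 1121 days.
1121 mod 7 = 1, so 1 day after Wednesday is Thursday.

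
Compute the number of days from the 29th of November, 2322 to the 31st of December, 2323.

397

November 29, 2322 → November 29, 2323: 365 days.
November 2323: 30 − 29 = 1 day remains.
December 1–31, 2323: 31 days.
Residual: 32 days.
Total: 397 days.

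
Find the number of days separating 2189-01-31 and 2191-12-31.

January 31, 2189 → January 31, 2190: 365 days.
January 31, 2190 → January 31, 2191: 365 days.
January 2191: 31 − 31 = 0 days remain.
Then 10 full months totalling 303 days.
December 1–31, 2191: 31 days.
Residual: 334 days.
Total: 1064 days.

1064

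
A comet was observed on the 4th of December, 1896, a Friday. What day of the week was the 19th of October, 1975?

From December 4, 1896 to December 4, 1974: 78 years, of which 18 contain a Feb 29 — 60×365 + 18×366 = 28488 days.
(1900 is not a leap year (divisible by 100 but not 400).)
December 1974: 31 − 4 = 27 days remain.
Then 9 full months totalling 273 days.
October 1–19, 1975: 19 days.
Residual: 319 days.
Total: 28807 days.
28807 mod 7 = 2, so 2 days after Friday is Sunday.

Sunday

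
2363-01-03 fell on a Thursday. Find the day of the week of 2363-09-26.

January 2363: 31 − 3 = 28 days remain.
Then February 2363 (28), March (31), April (30), May (31), June (30), July (31), August (31): 28 + 31 + 30 + 31 + 30 + 31 + 31 = 212 days.
September 1–26, 2363: 26 days.
Total: 28 + 212 + 26 = 266 days.
266 is a multiple of 7, so 2363-09-26 falls on the same weekday: Thursday.

Thursday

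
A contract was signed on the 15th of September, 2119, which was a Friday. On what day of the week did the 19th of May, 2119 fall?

Friday

Count forward from the earlier date (May 19, 2119) to the later (September 15, 2119):
May 2119: 31 − 19 = 12 days remain.
Then June (30), July (31), August (31): 30 + 31 + 31 = 92 days.
September 1–15, 2119: 15 days.
Total: 12 + 92 + 15 = 119 days.
119 is a multiple of 7, so the 19th of May, 2119 falls on the same weekday: Friday.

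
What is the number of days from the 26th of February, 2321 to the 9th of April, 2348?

From February 26, 2321 to February 26, 2348: 27 years, of which 6 contain a Feb 29 — 21×365 + 6×366 = 9861 days.
February 2348: 29 − 26 = 3 days remain (2348 is a leap year, so February has 29 days).
Then March (31): 31 days.
April 1–9, 2348: 9 days.
Residual: 43 days.
Total: 9904 days.

9904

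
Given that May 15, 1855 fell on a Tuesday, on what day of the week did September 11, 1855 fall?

May 1855: 31 − 15 = 16 days remain.
Then June (30), July (31), August (31): 30 + 31 + 31 = 92 days.
September 1–11, 1855: 11 days.
Total: 16 + 92 + 11 = 119 days.
119 is a multiple of 7, so September 11, 1855 falls on the same weekday: Tuesday.

Tuesday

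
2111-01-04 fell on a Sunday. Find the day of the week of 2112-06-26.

Sunday

January 4, 2111 → January 4, 2112: 365 days.
January 2112: 31 − 4 = 27 days remain.
Then February 2112 (29), March (31), April (30), May (31): 29 + 31 + 30 + 31 = 121 days.
June 1–26, 2112: 26 days.
Residual: 174 days.
Total: 539 days.
539 is a multiple of 7, so 2112-06-26 falls on the same weekday: Sunday.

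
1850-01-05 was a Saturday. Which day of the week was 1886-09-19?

Day-of-year of January 5, 1850: 5.
Day-of-year of September 19, 1886: 262.
1850 has 365 days, so 365 − 5 = 360 days remain in 1850.
Full years 1851–1885: 26 common + 9 leap = 26×365 + 9×366 = 12784 days.
Total: 360 + 12784 + 262 = 13406 days.
13406 mod 7 = 1, so 1 day after Saturday is Sunday.

Sunday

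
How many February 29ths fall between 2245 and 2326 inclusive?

19

Years divisible by 4: 2248, 2252, …, 2324 — 20 in all.
Of these, 2300 is divisible by 100 but not 400, so not leap.
Leap years: 20 − 1 = 19.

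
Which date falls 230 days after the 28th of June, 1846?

the 13th of February, 1847

Count 230 days after June 28, 1846:
Day-of-year of June 28, 1846: 179.
Day-of-year of February 13, 1847: 44.
1846 has 365 days, so 365 − 179 = 186 days remain in 1846.
Total: 186 + 44 = 230 days.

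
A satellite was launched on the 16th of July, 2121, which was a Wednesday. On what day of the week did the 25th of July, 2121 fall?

Friday

Within July 2121: 25 − 16 = 9 days.
9 mod 7 = 2, so 2 days after Wednesday is Friday.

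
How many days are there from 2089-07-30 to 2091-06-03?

July 2089: 31 − 30 = 1 day remains.
Then 22 full months totalling 669 days.
June 1–3, 2091: 3 days.
Total: 1 + 669 + 3 = 673 days.

673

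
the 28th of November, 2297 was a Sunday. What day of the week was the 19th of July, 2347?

Day-of-year of November 28, 2297: 332.
Day-of-year of July 19, 2347: 200.
2297 has 365 days, so 365 − 332 = 33 days remain in 2297.
Full years 2298–2346: 38 common + 11 leap = 38×365 + 11×366 = 17896 days.
Total: 33 + 17896 + 200 = 18129 days.
18129 mod 7 = 6, so 6 days after Sunday is Saturday.

Saturday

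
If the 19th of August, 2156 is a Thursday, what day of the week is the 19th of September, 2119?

Count forward from the earlier date (September 19, 2119) to the later (August 19, 2156):
Day-of-year of September 19, 2119: 262.
Day-of-year of August 19, 2156: 232.
2119 has 365 days, so 365 − 262 = 103 days remain in 2119.
Full years 2120–2155: 27 common + 9 leap = 27×365 + 9×366 = 13149 days.
Total: 103 + 13149 + 232 = 13484 days.
13484 mod 7 = 2, so 2 days before Thursday is Tuesday.

Tuesday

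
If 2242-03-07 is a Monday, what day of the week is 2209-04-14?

Count forward from the earlier date (April 14, 2209) to the later (March 7, 2242):
Day-of-year of April 14, 2209: 104.
Day-of-year of March 7, 2242: 66.
2209 has 365 days, so 365 − 104 = 261 days remain in 2209.
Full years 2210–2241: 24 common + 8 leap = 24×365 + 8×366 = 11688 days.
Total: 261 + 11688 + 66 = 12015 days.
12015 mod 7 = 3, so 3 days before Monday is Friday.

Friday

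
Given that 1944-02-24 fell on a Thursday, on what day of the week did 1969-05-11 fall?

Day-of-year of February 24, 1944: 55.
Day-of-year of May 11, 1969: 131.
1944 has 366 days, so 366 − 55 = 311 days remain in 1944.
Full years 1945–1968: 18 common + 6 leap = 18×365 + 6×366 = 8766 days.
Total: 311 + 8766 + 131 = 9208 days.
9208 mod 7 = 3, so 3 days after Thursday is Sunday.

Sunday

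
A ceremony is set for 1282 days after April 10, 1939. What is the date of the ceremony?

October 13, 1942

Count 1282 days after April 10, 1939:
Day-of-year of April 10, 1939: 100.
Day-of-year of October 13, 1942: 286.
1939 has 365 days, so 365 − 100 = 265 days remain in 1939.
Full years: 1940: 366; 1941: 365. Sum = 731.
Total: 265 + 731 + 286 = 1282 days.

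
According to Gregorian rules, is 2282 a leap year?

2282 is not a leap year.

No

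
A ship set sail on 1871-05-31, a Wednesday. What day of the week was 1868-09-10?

Count forward from the earlier date (September 10, 1868) to the later (May 31, 1871):
September 10, 1868 → September 10, 1869: 365 days.
September 10, 1869 → September 10, 1870: 365 days.
September 1870: 30 − 10 = 20 days remain.
Then October (31), November (30), December (31), January (31), February 1871 (28), March (31), April (30): 31 + 30 + 31 + 31 + 28 + 31 + 30 = 212 days.
May 1–31, 1871: 31 days.
Residual: 263 days.
Total: 993 days.
993 mod 7 = 6, so 6 days before Wednesday is Thursday.

Thursday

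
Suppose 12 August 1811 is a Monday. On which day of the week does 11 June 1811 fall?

Count forward from the earlier date (June 11, 1811) to the later (August 12, 1811):
June 1811: 30 − 11 = 19 days remain.
Then July (31): 31 days.
August 1–12, 1811: 12 days.
Total: 19 + 31 + 12 = 62 days.
62 mod 7 = 6, so 6 days before Monday is Tuesday.

Tuesday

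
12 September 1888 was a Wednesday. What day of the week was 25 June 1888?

Count forward from the earlier date (June 25, 1888) to the later (September 12, 1888):
June 1888: 30 − 25 = 5 days remain.
Then July (31), August (31): 31 + 31 = 62 days.
September 1–12, 1888: 12 days.
Total: 5 + 62 + 12 = 79 days.
79 mod 7 = 2, so 2 days before Wednesday is Monday.

Monday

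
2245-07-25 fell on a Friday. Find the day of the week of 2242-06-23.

Thursday

Count forward from the earlier date (June 23, 2242) to the later (July 25, 2245):
Day-of-year of June 23, 2242: 174.
Day-of-year of July 25, 2245: 206.
2242 has 365 days, so 365 − 174 = 191 days remain in 2242.
Full years: 2243: 365; 2244: 366. Sum = 731.
Total: 191 + 731 + 206 = 1128 days.
1128 mod 7 = 1, so 1 day before Friday is Thursday.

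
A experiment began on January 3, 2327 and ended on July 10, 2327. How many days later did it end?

January 2327: 31 − 3 = 28 days remain.
Then February 2327 (28), March (31), April (30), May (31), June (30): 28 + 31 + 30 + 31 + 30 = 150 days.
July 1–10, 2327: 10 days.
Total: 28 + 150 + 10 = 188 days.

188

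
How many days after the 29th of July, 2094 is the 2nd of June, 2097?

1039

July 29, 2094 → July 29, 2095: 365 days.
July 29, 2095 → July 29, 2096: 366 days (2096 is a leap year).
July 2096: 31 − 29 = 2 days remain.
Then 10 full months totalling 304 days.
June 1–2, 2097: 2 days.
Residual: 308 days.
Total: 1039 days.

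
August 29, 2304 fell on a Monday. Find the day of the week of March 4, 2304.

Friday

Count forward from the earlier date (March 4, 2304) to the later (August 29, 2304):
March 2304: 31 − 4 = 27 days remain.
Then April (30), May (31), June (30), July (31): 30 + 31 + 30 + 31 = 122 days.
August 1–29, 2304: 29 days.
Total: 27 + 122 + 29 = 178 days.
178 mod 7 = 3, so 3 days before Monday is Friday.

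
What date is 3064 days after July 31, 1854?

December 20, 1862

Count 3064 days after July 31, 1854:
Day-of-year of July 31, 1854: 212.
Day-of-year of December 20, 1862: 354.
1854 has 365 days, so 365 − 212 = 153 days remain in 1854.
Full years 1855–1861: 5 common + 2 leap = 5×365 + 2×366 = 2557 days.
Total: 153 + 2557 + 354 = 3064 days.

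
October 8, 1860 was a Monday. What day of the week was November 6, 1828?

Count forward from the earlier date (November 6, 1828) to the later (October 8, 1860):
Day-of-year of November 6, 1828: 311.
Day-of-year of October 8, 1860: 282.
1828 has 366 days, so 366 − 311 = 55 days remain in 1828.
Full years 1829–1859: 24 common + 7 leap = 24×365 + 7×366 = 11322 days.
Total: 55 + 11322 + 282 = 11659 days.
11659 mod 7 = 4, so 4 days before Monday is Thursday.

Thursday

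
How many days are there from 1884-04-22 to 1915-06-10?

11370

From April 22, 1884 to April 22, 1915: 31 years, of which 6 contain a Feb 29 — 25×365 + 6×366 = 11321 days.
(1900 is not a leap year (divisible by 100 but not 400).)
April 1915: 30 − 22 = 8 days remain.
Then May (31): 31 days.
June 1–10, 1915: 10 days.
Residual: 49 days.
Total: 11370 days.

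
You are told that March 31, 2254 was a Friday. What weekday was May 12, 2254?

March 2254: 31 − 31 = 0 days remain.
Then April (30): 30 days.
May 1–12, 2254: 12 days.
Total: 0 + 30 + 12 = 42 days.
42 is a multiple of 7, so May 12, 2254 falls on the same weekday: Friday.

Friday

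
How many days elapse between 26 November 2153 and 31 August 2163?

3565

From November 26, 2153 to November 26, 2162: 9 years, of which 2 contain a Feb 29 — 7×365 + 2×366 = 3287 days.
November 2162: 30 − 26 = 4 days remain.
Then December (31), January (31), February 2163 (28), March (31), April (30), May (31), June (30), July (31): 31 + 31 + 28 + 31 + 30 + 31 + 30 + 31 = 243 days.
August 1–31, 2163: 31 days.
Residual: 278 days.
Total: 3565 days.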